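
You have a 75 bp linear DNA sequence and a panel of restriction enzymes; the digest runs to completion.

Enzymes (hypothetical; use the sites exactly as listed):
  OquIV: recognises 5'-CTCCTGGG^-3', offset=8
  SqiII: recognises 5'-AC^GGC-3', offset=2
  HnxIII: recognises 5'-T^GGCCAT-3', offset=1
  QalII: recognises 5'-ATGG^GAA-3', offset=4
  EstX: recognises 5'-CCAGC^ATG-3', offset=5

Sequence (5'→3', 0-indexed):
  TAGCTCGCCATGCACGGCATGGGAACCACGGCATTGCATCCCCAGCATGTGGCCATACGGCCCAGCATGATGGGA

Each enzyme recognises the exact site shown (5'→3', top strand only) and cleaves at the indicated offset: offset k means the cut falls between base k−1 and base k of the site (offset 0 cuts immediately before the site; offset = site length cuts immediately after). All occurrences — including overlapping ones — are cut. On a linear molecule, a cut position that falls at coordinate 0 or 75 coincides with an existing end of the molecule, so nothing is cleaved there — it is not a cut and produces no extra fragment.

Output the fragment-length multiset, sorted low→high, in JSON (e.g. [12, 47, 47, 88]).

Scan for sites:
  OquIV (CTCCTGGG, off=8): no sites
  SqiII ACGGC/2: at [13, 27, 56] ⇒ [15, 29, 58]
  HnxIII TGGCCAT/1: at [49] ⇒ [50]
  QalII ATGGGAA/4: at [18] ⇒ [22]
  EstX CCAGCATG/5: at [41, 61] ⇒ [46, 66]

Pooled cuts: [15, 22, 29, 46, 50, 58, 66]

Fragment lengths:
  [0,15): 15 bp
  [15,22): 7 bp
  [22,29): 7 bp
  [29,46): 17 bp
  [46,50): 4 bp
  [50,58): 8 bp
  [58,66): 8 bp
  [66,75): 9 bp

[4,7,7,8,8,9,15,17]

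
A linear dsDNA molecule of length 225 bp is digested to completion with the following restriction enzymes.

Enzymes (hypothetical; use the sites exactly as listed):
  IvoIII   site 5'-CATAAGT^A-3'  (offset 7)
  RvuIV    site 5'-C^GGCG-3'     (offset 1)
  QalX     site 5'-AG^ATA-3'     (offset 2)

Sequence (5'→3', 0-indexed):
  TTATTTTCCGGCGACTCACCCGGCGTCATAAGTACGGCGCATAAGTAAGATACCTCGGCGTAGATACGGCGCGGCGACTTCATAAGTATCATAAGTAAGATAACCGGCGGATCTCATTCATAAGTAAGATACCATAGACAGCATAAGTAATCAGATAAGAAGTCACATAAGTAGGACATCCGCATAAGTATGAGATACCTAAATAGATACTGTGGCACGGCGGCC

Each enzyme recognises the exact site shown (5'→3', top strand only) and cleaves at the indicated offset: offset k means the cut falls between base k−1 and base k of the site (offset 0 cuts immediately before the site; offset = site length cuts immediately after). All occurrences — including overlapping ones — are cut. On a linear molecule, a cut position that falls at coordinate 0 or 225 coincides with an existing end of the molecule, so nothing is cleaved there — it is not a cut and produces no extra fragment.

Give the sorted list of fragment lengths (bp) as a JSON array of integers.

Site scan:
  IvoIII (CATAAGTA, off=7): starts [26, 39, 80, 89, 118, 141, 165, 182] → cuts [33, 46, 87, 96, 125, 148, 172, 189]
  RvuIV (CGGCG, off=1): starts [8, 20, 34, 55, 66, 71, 104, 217] → cuts [9, 21, 35, 56, 67, 72, 105, 218]
  QalX (AGATA, off=2): starts [47, 61, 97, 126, 152, 192, 204] → cuts [49, 63, 99, 128, 154, 194, 206]

Pooled cuts: [9, 21, 33, 35, 46, 49, 56, 63, 67, 72, 87, 96, 99, 105, 125, 128, 148, 154, 172, 189, 194, 206, 218]

Fragment lengths:
  [0,9): 9 bp
  [9,21): 12 bp
  [21,33): 12 bp
  [33,35): 2 bp
  [35,46): 11 bp
  [46,49): 3 bp
  [49,56): 7 bp
  [56,63): 7 bp
  [63,67): 4 bp
  [67,72): 5 bp
  [72,87): 15 bp
  [87,96): 9 bp
  [96,99): 3 bp
  [99,105): 6 bp
  [105,125): 20 bp
  [125,128): 3 bp
  [128,148): 20 bp
  [148,154): 6 bp
  [154,172): 18 bp
  [172,189): 17 bp
  [189,194): 5 bp
  [194,206): 12 bp
  [206,218): 12 bp
  [218,225): 7 bp

[2,3,3,3,4,5,5,6,6,7,7,7,9,9,11,12,12,12,12,15,17,18,20,20]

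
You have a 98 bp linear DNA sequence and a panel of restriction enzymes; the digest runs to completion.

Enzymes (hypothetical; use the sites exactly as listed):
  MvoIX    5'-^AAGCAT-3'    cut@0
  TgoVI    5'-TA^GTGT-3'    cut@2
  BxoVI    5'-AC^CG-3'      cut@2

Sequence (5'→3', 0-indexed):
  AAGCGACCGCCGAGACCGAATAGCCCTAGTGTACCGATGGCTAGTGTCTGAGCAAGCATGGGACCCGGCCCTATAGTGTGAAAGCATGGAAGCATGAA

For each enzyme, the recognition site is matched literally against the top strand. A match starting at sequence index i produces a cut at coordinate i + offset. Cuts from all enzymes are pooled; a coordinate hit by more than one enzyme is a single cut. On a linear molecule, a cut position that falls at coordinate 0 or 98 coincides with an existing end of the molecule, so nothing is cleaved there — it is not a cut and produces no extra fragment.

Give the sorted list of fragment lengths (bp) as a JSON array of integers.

Per-enzyme occurrences:
  MvoIX AAGCAT/0: at [53, 81, 89] ⇒ [53, 81, 89]
  TgoVI TAGTGT/2: at [26, 41, 73] ⇒ [28, 43, 75]
  BxoVI ACCG/2: at [5, 14, 32] ⇒ [7, 16, 34]

All cut coordinates (distinct, sorted): [7, 16, 28, 34, 43, 53, 75, 81, 89]

Fragment lengths:
  [0,7): 7 bp
  [7,16): 9 bp
  [16,28): 12 bp
  [28,34): 6 bp
  [34,43): 9 bp
  [43,53): 10 bp
  [53,75): 22 bp
  [75,81): 6 bp
  [81,89): 8 bp
  [89,98): 9 bp

[6,6,7,8,9,9,9,10,12,22]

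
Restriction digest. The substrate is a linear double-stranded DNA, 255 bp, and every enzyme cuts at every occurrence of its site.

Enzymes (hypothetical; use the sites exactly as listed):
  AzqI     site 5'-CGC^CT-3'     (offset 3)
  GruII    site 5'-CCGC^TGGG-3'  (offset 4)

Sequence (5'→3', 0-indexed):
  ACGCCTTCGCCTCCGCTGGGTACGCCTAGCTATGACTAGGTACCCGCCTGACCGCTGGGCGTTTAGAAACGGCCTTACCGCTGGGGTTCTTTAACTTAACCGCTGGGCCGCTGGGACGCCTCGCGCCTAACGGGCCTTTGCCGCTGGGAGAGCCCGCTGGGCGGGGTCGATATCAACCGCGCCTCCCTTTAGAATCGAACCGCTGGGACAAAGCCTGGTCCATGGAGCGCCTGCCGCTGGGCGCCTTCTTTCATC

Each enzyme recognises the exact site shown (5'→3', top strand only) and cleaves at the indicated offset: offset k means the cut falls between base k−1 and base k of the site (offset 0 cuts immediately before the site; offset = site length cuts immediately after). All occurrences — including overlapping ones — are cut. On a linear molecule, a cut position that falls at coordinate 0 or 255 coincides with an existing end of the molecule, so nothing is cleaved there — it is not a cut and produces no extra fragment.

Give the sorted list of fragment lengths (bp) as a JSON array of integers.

[4,6,6,7,7,7,8,8,8,9,11,13,18,21,22,22,25,26,27]

Per-enzyme occurrences:
  AzqI CGCCT/3: at [1, 7, 22, 44, 116, 123, 179, 227, 241] ⇒ [4, 10, 25, 47, 119, 126, 182, 230, 244]
  GruII CCGCTGGG/4: at [12, 51, 77, 99, 107, 140, 153, 199, 233] ⇒ [16, 55, 81, 103, 111, 144, 157, 203, 237]

Pooled cuts: [4, 10, 16, 25, 47, 55, 81, 103, 111, 119, 126, 144, 157, 182, 203, 230, 237, 244]

Fragment lengths:
  [0,4): 4 bp
  [4,10): 6 bp
  [10,16): 6 bp
  [16,25): 9 bp
  [25,47): 22 bp
  [47,55): 8 bp
  [55,81): 26 bp
  [81,103): 22 bp
  [103,111): 8 bp
  [111,119): 8 bp
  [119,126): 7 bp
  [126,144): 18 bp
  [144,157): 13 bp
  [157,182): 25 bp
  [182,203): 21 bp
  [203,230): 27 bp
  [230,237): 7 bp
  [237,244): 7 bp
  [244,255): 11 bp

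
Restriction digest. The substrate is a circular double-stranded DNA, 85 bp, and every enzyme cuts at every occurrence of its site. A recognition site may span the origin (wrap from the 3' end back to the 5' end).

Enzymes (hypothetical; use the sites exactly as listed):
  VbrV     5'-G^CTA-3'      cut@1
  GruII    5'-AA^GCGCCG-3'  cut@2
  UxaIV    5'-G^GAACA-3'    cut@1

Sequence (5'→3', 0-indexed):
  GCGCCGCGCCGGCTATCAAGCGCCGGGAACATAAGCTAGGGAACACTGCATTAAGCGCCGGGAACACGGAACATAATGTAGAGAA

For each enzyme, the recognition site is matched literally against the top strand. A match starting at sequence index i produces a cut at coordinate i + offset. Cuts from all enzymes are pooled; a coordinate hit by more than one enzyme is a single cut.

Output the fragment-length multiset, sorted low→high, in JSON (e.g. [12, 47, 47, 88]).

[5,7,7,7,7,9,12,14,17]

Per-enzyme occurrences:
  VbrV (GCTA, off=1): starts [11, 34] → cuts [12, 35]
  GruII (AAGCGCCG, off=2): starts [17, 52, 83] → cuts [0, 19, 54]
  UxaIV (GGAACA, off=1): starts [25, 39, 60, 67] → cuts [26, 40, 61, 68]

Pooled cuts: [0, 12, 19, 26, 35, 40, 54, 61, 68]

Fragment lengths:
  0→12: 12 bp
  12→19: 7 bp
  19→26: 7 bp
  26→35: 9 bp
  35→40: 5 bp
  40→54: 14 bp
  54→61: 7 bp
  61→68: 7 bp
  68→0 (wrap): 85-68+0 = 17 bp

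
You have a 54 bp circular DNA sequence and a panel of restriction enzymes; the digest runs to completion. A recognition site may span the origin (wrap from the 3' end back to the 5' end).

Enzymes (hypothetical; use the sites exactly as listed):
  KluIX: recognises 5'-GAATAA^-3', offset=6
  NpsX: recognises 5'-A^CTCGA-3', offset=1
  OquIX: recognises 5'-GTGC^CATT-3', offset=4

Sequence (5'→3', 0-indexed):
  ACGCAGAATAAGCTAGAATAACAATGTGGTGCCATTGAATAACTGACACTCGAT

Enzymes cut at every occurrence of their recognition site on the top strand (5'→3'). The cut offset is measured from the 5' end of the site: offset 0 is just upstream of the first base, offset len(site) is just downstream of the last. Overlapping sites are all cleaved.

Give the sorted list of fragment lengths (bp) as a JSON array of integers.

[6,10,10,11,17]

Scan for sites:
  KluIX GAATAA/6: at [5, 15, 36] ⇒ [11, 21, 42]
  NpsX ACTCGA/1: at [47] ⇒ [48]
  OquIX GTGCCATT/4: at [28] ⇒ [32]

All cut coordinates (distinct, sorted): [11, 21, 32, 42, 48]

Fragments:
  11→21: 10 bp
  21→32: 11 bp
  32→42: 10 bp
  42→48: 6 bp
  48→11 (wrap): 54-48+11 = 17 bp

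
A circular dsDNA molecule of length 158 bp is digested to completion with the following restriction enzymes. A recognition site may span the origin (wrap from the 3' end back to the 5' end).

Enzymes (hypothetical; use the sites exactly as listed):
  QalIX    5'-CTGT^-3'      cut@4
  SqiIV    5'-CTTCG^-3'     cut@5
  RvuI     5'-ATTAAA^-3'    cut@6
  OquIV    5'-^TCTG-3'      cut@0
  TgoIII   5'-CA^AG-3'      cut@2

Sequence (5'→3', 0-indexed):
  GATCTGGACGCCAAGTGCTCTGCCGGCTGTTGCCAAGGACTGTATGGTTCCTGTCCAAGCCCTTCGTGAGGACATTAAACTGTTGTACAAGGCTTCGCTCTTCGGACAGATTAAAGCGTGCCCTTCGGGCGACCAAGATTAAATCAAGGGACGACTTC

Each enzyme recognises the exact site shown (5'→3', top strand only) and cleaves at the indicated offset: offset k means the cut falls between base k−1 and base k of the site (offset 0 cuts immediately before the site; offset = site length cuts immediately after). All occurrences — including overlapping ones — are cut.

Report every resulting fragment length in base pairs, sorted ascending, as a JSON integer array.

Per-enzyme occurrences:
  QalIX (CTGT, off=4): starts [26, 39, 50, 79] → cuts [30, 43, 54, 83]
  SqiIV (CTTCG, off=5): starts [61, 92, 99, 122, 154] → cuts [1, 66, 97, 104, 127]
  RvuI (ATTAAA, off=6): starts [73, 109, 137] → cuts [79, 115, 143]
  OquIV (TCTG, off=0): starts [2, 18] → cuts [2, 18]
  TgoIII (CAAG, off=2): starts [11, 33, 55, 87, 133, 144] → cuts [13, 35, 57, 89, 135, 146]

All cut coordinates (distinct, sorted): [1, 2, 13, 18, 30, 35, 43, 54, 57, 66, 79, 83, 89, 97, 104, 115, 127, 135, 143, 146]

Fragments:
  1→2: 1 bp
  2→13: 11 bp
  13→18: 5 bp
  18→30: 12 bp
  30→35: 5 bp
  35→43: 8 bp
  43→54: 11 bp
  54→57: 3 bp
  57→66: 9 bp
  66→79: 13 bp
  79→83: 4 bp
  83→89: 6 bp
  89→97: 8 bp
  97→104: 7 bp
  104→115: 11 bp
  115→127: 12 bp
  127→135: 8 bp
  135→143: 8 bp
  143→146: 3 bp
  146→1 (wrap): 158-146+1 = 13 bp

[1,3,3,4,5,5,6,7,8,8,8,8,9,11,11,11,12,12,13,13]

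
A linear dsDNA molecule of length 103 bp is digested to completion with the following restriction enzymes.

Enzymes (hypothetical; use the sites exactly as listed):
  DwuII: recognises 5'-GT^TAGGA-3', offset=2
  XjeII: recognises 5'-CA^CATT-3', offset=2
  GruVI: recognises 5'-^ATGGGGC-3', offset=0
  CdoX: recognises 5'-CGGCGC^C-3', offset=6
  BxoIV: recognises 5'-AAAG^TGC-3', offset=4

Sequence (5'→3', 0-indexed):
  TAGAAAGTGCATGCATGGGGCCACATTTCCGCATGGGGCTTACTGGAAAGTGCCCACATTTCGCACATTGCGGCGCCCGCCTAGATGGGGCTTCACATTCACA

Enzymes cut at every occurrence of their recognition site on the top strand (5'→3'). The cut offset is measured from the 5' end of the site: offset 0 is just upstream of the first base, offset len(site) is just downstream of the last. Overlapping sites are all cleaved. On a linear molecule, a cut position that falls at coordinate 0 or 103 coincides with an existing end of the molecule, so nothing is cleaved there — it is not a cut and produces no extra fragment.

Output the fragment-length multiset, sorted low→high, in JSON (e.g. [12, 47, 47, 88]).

Scan for sites:
  DwuII (GTTAGGA, off=2): no sites
  XjeII CACATT/2: at [21, 54, 63, 93] ⇒ [23, 56, 65, 95]
  GruVI ATGGGGC/0: at [14, 32, 84] ⇒ [14, 32, 84]
  CdoX CGGCGCC/6: at [70] ⇒ [76]
  BxoIV AAAGTGC/4: at [3, 46] ⇒ [7, 50]

All cut coordinates (distinct, sorted): [7, 14, 23, 32, 50, 56, 65, 76, 84, 95]

Fragments:
  [0,7): 7 bp
  [7,14): 7 bp
  [14,23): 9 bp
  [23,32): 9 bp
  [32,50): 18 bp
  [50,56): 6 bp
  [56,65): 9 bp
  [65,76): 11 bp
  [76,84): 8 bp
  [84,95): 11 bp
  [95,103): 8 bp

[6,7,7,8,8,9,9,9,11,11,18]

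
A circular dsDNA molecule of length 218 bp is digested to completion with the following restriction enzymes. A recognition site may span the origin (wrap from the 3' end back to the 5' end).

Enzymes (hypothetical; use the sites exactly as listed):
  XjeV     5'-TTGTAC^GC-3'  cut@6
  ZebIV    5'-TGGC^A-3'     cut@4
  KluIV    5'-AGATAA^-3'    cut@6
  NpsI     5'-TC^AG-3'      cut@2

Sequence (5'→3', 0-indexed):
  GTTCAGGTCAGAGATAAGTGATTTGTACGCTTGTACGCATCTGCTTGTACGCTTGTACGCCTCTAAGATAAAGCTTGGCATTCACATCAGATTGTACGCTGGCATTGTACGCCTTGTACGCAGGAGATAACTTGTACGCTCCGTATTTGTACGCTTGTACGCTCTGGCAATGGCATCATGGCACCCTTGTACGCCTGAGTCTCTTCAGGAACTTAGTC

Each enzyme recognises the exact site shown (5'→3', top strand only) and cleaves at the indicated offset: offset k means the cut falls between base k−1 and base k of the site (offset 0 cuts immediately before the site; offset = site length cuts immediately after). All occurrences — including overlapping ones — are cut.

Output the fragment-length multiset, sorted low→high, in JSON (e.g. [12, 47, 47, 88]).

[5,6,6,7,7,8,8,8,8,8,8,8,9,9,9,10,11,11,13,14,14,15,16]

Site scan:
  XjeV (TTGTACGC, off=6): starts [22, 30, 44, 52, 91, 104, 113, 131, 146, 154, 186] → cuts [28, 36, 50, 58, 97, 110, 119, 137, 152, 160, 192]
  ZebIV (TGGCA, off=4): starts [75, 99, 164, 170, 178] → cuts [79, 103, 168, 174, 182]
  KluIV (AGATAA, off=6): starts [11, 65, 124] → cuts [17, 71, 130]
  NpsI (TCAG, off=2): starts [2, 7, 86, 204] → cuts [4, 9, 88, 206]

Pooled cuts: [4, 9, 17, 28, 36, 50, 58, 71, 79, 88, 97, 103, 110, 119, 130, 137, 152, 160, 168, 174, 182, 192, 206]

Fragments:
  4→9: 5 bp
  9→17: 8 bp
  17→28: 11 bp
  28→36: 8 bp
  36→50: 14 bp
  50→58: 8 bp
  58→71: 13 bp
  71→79: 8 bp
  79→88: 9 bp
  88→97: 9 bp
  97→103: 6 bp
  103→110: 7 bp
  110→119: 9 bp
  119→130: 11 bp
  130→137: 7 bp
  137→152: 15 bp
  152→160: 8 bp
  160→168: 8 bp
  168→174: 6 bp
  174→182: 8 bp
  182→192: 10 bp
  192→206: 14 bp
  206→4 (wrap): 218-206+4 = 16 bp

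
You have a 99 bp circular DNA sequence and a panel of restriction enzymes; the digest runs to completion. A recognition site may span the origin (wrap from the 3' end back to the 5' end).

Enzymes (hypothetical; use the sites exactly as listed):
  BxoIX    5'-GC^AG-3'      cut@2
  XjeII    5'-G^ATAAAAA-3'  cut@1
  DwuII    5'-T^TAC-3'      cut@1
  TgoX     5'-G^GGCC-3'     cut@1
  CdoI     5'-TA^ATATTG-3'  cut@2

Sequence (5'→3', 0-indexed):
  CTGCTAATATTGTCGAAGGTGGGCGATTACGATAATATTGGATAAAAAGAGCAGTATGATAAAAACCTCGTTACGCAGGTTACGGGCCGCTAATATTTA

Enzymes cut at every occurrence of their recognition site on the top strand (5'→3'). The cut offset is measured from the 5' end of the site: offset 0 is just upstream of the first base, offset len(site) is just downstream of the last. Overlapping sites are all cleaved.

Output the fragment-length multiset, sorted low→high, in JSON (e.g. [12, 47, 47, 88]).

[4,4,5,6,7,7,8,11,13,13,21]

Scan for sites:
  BxoIX GCAG/2: at [50, 74] ⇒ [52, 76]
  XjeII GATAAAAA/1: at [40, 57] ⇒ [41, 58]
  DwuII TTAC/1: at [26, 70, 79, 96] ⇒ [27, 71, 80, 97]
  TgoX GGGCC/1: at [83] ⇒ [84]
  CdoI TAATATTG/2: at [4, 32] ⇒ [6, 34]

All cut coordinates (distinct, sorted): [6, 27, 34, 41, 52, 58, 71, 76, 80, 84, 97]

Fragment lengths:
  6→27: 21 bp
  27→34: 7 bp
  34→41: 7 bp
  41→52: 11 bp
  52→58: 6 bp
  58→71: 13 bp
  71→76: 5 bp
  76→80: 4 bp
  80→84: 4 bp
  84→97: 13 bp
  97→6 (wrap): 99-97+6 = 8 bp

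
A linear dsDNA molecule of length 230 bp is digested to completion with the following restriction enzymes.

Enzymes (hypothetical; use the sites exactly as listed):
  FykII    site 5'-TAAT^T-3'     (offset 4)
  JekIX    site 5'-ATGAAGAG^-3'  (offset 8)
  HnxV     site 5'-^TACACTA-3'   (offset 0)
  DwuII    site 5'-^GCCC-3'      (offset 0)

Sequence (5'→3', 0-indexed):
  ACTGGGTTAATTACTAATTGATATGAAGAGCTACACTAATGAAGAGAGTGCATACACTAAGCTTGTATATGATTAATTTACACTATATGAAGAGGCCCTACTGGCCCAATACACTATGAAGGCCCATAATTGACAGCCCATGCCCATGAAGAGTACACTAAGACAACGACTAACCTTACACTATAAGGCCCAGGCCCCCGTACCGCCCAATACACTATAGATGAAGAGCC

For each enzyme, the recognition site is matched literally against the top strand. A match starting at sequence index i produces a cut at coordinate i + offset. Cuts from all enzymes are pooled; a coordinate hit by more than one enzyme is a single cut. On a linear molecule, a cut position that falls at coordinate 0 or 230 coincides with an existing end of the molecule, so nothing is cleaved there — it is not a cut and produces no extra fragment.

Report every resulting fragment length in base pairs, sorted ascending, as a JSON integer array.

[1,1,2,5,6,6,6,6,6,7,9,9,11,11,11,12,12,12,15,16,18,23,25]

Per-enzyme occurrences:
  FykII TAATT/4: at [7, 14, 73, 126] ⇒ [11, 18, 77, 130]
  JekIX ATGAAGAG/8: at [22, 38, 86, 145, 220] ⇒ [30, 46, 94, 153, 228]
  HnxV TACACTA/0: at [31, 52, 78, 109, 153, 176, 210] ⇒ [31, 52, 78, 109, 153, 176, 210]
  DwuII GCCC/0: at [94, 103, 121, 135, 141, 187, 193, 204] ⇒ [94, 103, 121, 135, 141, 187, 193, 204]

Pooled cuts: [11, 18, 30, 31, 46, 52, 77, 78, 94, 103, 109, 121, 130, 135, 141, 153, 176, 187, 193, 204, 210, 228]

Fragment lengths:
  [0,11): 11 bp
  [11,18): 7 bp
  [18,30): 12 bp
  [30,31): 1 bp
  [31,46): 15 bp
  [46,52): 6 bp
  [52,77): 25 bp
  [77,78): 1 bp
  [78,94): 16 bp
  [94,103): 9 bp
  [103,109): 6 bp
  [109,121): 12 bp
  [121,130): 9 bp
  [130,135): 5 bp
  [135,141): 6 bp
  [141,153): 12 bp
  [153,176): 23 bp
  [176,187): 11 bp
  [187,193): 6 bp
  [193,204): 11 bp
  [204,210): 6 bp
  [210,228): 18 bp
  [228,230): 2 bp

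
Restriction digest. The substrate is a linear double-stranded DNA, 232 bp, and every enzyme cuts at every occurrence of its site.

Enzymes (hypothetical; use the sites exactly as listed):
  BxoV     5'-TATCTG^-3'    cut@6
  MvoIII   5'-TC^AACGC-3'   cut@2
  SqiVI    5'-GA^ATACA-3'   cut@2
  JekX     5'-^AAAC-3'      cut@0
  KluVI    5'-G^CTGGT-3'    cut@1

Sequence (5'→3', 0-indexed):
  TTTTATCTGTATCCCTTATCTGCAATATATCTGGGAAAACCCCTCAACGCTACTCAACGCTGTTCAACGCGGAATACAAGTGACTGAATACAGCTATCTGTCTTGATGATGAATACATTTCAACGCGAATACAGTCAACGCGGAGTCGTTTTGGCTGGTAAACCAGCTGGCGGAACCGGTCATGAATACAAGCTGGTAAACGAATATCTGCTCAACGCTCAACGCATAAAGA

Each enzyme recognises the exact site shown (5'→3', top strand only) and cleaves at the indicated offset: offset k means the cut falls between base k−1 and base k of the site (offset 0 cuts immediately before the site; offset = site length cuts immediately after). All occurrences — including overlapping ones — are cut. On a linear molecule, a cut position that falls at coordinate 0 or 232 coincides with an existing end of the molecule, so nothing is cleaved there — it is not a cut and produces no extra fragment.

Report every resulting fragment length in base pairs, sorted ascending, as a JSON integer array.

Per-enzyme occurrences:
  BxoV (TATCTG, off=6): starts [3, 16, 27, 94, 204] → cuts [9, 22, 33, 100, 210]
  MvoIII (TCAACGC, off=2): starts [43, 53, 63, 119, 134, 211, 218] → cuts [45, 55, 65, 121, 136, 213, 220]
  SqiVI (GAATACA, off=2): starts [71, 85, 110, 126, 183] → cuts [73, 87, 112, 128, 185]
  JekX (AAAC, off=0): starts [36, 159, 197] → cuts [36, 159, 197]
  KluVI (GCTGGT, off=1): starts [153, 191] → cuts [154, 192]

Pooled cuts: [9, 22, 33, 36, 45, 55, 65, 73, 87, 100, 112, 121, 128, 136, 154, 159, 185, 192, 197, 210, 213, 220]

Fragments:
  [0,9): 9 bp
  [9,22): 13 bp
  [22,33): 11 bp
  [33,36): 3 bp
  [36,45): 9 bp
  [45,55): 10 bp
  [55,65): 10 bp
  [65,73): 8 bp
  [73,87): 14 bp
  [87,100): 13 bp
  [100,112): 12 bp
  [112,121): 9 bp
  [121,128): 7 bp
  [128,136): 8 bp
  [136,154): 18 bp
  [154,159): 5 bp
  [159,185): 26 bp
  [185,192): 7 bp
  [192,197): 5 bp
  [197,210): 13 bp
  [210,213): 3 bp
  [213,220): 7 bp
  [220,232): 12 bp

[3,3,5,5,7,7,7,8,8,9,9,9,10,10,11,12,12,13,13,13,14,18,26]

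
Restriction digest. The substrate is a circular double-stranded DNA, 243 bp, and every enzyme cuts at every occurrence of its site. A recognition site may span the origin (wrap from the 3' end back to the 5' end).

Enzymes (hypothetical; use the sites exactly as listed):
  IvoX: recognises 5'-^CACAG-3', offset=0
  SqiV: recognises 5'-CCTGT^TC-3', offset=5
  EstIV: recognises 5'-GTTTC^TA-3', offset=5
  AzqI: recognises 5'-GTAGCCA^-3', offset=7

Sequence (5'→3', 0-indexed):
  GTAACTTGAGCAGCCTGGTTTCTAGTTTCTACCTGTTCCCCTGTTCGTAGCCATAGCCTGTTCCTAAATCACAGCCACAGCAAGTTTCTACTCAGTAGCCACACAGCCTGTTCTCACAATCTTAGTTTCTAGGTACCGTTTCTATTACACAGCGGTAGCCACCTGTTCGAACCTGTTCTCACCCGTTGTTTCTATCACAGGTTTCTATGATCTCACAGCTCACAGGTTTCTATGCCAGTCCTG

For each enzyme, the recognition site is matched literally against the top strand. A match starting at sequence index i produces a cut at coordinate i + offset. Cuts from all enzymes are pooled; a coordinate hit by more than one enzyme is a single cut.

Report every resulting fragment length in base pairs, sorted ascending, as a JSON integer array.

Per-enzyme occurrences:
  IvoX (CACAG, off=0): starts [69, 75, 101, 147, 195, 213, 220] → cuts [69, 75, 101, 147, 195, 213, 220]
  SqiV (CCTGTTC, off=5): starts [31, 39, 56, 106, 161, 171] → cuts [36, 44, 61, 111, 166, 176]
  EstIV (GTTTCTA, off=5): starts [17, 24, 83, 124, 137, 187, 200, 225] → cuts [22, 29, 88, 129, 142, 192, 205, 230]
  AzqI (GTAGCCA, off=7): starts [46, 94, 154] → cuts [53, 101, 161]

Pooled cuts: [22, 29, 36, 44, 53, 61, 69, 75, 88, 101, 111, 129, 142, 147, 161, 166, 176, 192, 195, 205, 213, 220, 230]

Fragments:
  22→29: 7 bp
  29→36: 7 bp
  36→44: 8 bp
  44→53: 9 bp
  53→61: 8 bp
  61→69: 8 bp
  69→75: 6 bp
  75→88: 13 bp
  88→101: 13 bp
  101→111: 10 bp
  111→129: 18 bp
  129→142: 13 bp
  142→147: 5 bp
  147→161: 14 bp
  161→166: 5 bp
  166→176: 10 bp
  176→192: 16 bp
  192→195: 3 bp
  195→205: 10 bp
  205→213: 8 bp
  213→220: 7 bp
  220→230: 10 bp
  230→22 (wrap): 243-230+22 = 35 bp

[3,5,5,6,7,7,7,8,8,8,8,9,10,10,10,10,13,13,13,14,16,18,35]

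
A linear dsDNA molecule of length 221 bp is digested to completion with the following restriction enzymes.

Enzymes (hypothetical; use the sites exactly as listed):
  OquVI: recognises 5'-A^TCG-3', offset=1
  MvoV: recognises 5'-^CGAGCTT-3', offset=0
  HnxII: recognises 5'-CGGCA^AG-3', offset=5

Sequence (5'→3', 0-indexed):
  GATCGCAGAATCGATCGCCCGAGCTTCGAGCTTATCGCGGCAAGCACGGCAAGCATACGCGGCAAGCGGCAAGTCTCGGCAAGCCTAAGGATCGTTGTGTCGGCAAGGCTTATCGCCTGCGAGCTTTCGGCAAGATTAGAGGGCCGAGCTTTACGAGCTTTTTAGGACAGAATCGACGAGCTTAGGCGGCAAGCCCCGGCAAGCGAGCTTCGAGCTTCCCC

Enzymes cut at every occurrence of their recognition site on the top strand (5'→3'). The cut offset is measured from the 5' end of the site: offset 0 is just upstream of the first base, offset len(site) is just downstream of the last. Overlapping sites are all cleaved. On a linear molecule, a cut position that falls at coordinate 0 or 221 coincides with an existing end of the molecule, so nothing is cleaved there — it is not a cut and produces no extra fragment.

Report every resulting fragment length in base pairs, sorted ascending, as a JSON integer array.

[2,2,4,4,5,7,7,7,7,7,8,8,8,9,9,10,10,10,11,12,13,13,14,15,19]

Per-enzyme occurrences:
  OquVI (ATCG, off=1): starts [1, 9, 13, 33, 90, 111, 171] → cuts [2, 10, 14, 34, 91, 112, 172]
  MvoV (CGAGCTT, off=0): starts [19, 26, 119, 144, 153, 176, 203, 210] → cuts [19, 26, 119, 144, 153, 176, 203, 210]
  HnxII (CGGCAAG, off=5): starts [37, 46, 59, 66, 76, 100, 127, 186, 196] → cuts [42, 51, 64, 71, 81, 105, 132, 191, 201]

All cut coordinates (distinct, sorted): [2, 10, 14, 19, 26, 34, 42, 51, 64, 71, 81, 91, 105, 112, 119, 132, 144, 153, 172, 176, 191, 201, 203, 210]

Fragments:
  [0,2): 2 bp
  [2,10): 8 bp
  [10,14): 4 bp
  [14,19): 5 bp
  [19,26): 7 bp
  [26,34): 8 bp
  [34,42): 8 bp
  [42,51): 9 bp
  [51,64): 13 bp
  [64,71): 7 bp
  [71,81): 10 bp
  [81,91): 10 bp
  [91,105): 14 bp
  [105,112): 7 bp
  [112,119): 7 bp
  [119,132): 13 bp
  [132,144): 12 bp
  [144,153): 9 bp
  [153,172): 19 bp
  [172,176): 4 bp
  [176,191): 15 bp
  [191,201): 10 bp
  [201,203): 2 bp
  [203,210): 7 bp
  [210,221): 11 bp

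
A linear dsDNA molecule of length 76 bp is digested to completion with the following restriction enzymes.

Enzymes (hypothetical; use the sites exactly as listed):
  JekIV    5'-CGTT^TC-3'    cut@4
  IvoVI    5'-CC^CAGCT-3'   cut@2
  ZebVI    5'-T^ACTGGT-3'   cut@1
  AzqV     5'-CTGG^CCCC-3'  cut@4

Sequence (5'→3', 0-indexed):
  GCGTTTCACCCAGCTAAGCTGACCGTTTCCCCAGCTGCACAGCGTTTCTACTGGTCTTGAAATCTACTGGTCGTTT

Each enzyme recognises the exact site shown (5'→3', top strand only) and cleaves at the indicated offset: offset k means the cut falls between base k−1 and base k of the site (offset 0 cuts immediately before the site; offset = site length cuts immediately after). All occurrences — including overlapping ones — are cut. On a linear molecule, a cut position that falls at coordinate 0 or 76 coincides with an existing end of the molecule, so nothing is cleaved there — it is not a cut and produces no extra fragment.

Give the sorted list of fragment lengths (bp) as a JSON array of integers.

Per-enzyme occurrences:
  JekIV CGTTTC/4: at [1, 23, 42] ⇒ [5, 27, 46]
  IvoVI CCCAGCT/2: at [8, 29] ⇒ [10, 31]
  ZebVI TACTGGT/1: at [48, 64] ⇒ [49, 65]
  AzqV (CTGGCCCC, off=4): no sites

Pooled cuts: [5, 10, 27, 31, 46, 49, 65]

Fragments:
  [0,5): 5 bp
  [5,10): 5 bp
  [10,27): 17 bp
  [27,31): 4 bp
  [31,46): 15 bp
  [46,49): 3 bp
  [49,65): 16 bp
  [65,76): 11 bp

[3,4,5,5,11,15,16,17]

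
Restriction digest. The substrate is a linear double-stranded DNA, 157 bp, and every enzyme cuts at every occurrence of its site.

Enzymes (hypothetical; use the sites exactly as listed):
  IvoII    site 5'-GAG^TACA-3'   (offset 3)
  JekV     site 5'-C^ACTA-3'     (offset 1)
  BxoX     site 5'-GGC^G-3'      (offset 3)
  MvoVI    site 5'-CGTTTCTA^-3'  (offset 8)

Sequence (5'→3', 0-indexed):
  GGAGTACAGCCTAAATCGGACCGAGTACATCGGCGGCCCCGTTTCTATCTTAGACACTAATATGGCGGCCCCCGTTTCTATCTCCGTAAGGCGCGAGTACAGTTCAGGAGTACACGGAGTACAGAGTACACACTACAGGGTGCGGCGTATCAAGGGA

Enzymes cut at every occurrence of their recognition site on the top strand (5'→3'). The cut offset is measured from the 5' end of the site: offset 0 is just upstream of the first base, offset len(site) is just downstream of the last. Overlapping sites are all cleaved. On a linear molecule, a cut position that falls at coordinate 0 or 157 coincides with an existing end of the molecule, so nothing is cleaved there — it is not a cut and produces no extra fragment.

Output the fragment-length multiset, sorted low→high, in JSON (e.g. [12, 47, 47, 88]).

Scan for sites:
  IvoII (GAGTACA, off=3): starts [1, 22, 94, 107, 116, 123] → cuts [4, 25, 97, 110, 119, 126]
  JekV (CACTA, off=1): starts [54, 130] → cuts [55, 131]
  BxoX (GGCG, off=3): starts [31, 63, 89, 143] → cuts [34, 66, 92, 146]
  MvoVI (CGTTTCTA, off=8): starts [39, 72] → cuts [47, 80]

All cut coordinates (distinct, sorted): [4, 25, 34, 47, 55, 66, 80, 92, 97, 110, 119, 126, 131, 146]

Fragment lengths:
  [0,4): 4 bp
  [4,25): 21 bp
  [25,34): 9 bp
  [34,47): 13 bp
  [47,55): 8 bp
  [55,66): 11 bp
  [66,80): 14 bp
  [80,92): 12 bp
  [92,97): 5 bp
  [97,110): 13 bp
  [110,119): 9 bp
  [119,126): 7 bp
  [126,131): 5 bp
  [131,146): 15 bp
  [146,157): 11 bp

[4,5,5,7,8,9,9,11,11,12,13,13,14,15,21]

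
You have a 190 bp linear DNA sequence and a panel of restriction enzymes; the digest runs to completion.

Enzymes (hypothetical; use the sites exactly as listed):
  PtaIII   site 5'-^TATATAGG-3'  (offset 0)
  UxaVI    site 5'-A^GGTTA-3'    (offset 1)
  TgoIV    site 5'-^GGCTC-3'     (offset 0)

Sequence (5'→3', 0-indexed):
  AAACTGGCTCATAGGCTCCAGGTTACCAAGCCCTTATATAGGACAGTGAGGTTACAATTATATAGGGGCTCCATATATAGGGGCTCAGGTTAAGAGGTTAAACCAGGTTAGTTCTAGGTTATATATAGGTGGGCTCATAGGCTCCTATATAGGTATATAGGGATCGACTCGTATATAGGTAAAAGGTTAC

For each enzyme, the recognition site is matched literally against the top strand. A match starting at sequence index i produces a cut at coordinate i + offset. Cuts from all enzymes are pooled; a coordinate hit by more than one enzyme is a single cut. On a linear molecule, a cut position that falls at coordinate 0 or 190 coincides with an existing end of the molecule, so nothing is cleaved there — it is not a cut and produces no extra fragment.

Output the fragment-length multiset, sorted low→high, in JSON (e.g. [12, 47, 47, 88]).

[5,5,6,6,6,7,7,8,8,8,8,8,8,9,10,10,11,13,14,15,18]

Site scan:
  PtaIII TATATAGG/0: at [34, 58, 73, 121, 145, 153, 171] ⇒ [34, 58, 73, 121, 145, 153, 171]
  UxaVI AGGTTA/1: at [19, 48, 86, 94, 104, 115, 183] ⇒ [20, 49, 87, 95, 105, 116, 184]
  TgoIV GGCTC/0: at [5, 13, 66, 81, 131, 139] ⇒ [5, 13, 66, 81, 131, 139]

Pooled cuts: [5, 13, 20, 34, 49, 58, 66, 73, 81, 87, 95, 105, 116, 121, 131, 139, 145, 153, 171, 184]

Fragments:
  [0,5): 5 bp
  [5,13): 8 bp
  [13,20): 7 bp
  [20,34): 14 bp
  [34,49): 15 bp
  [49,58): 9 bp
  [58,66): 8 bp
  [66,73): 7 bp
  [73,81): 8 bp
  [81,87): 6 bp
  [87,95): 8 bp
  [95,105): 10 bp
  [105,116): 11 bp
  [116,121): 5 bp
  [121,131): 10 bp
  [131,139): 8 bp
  [139,145): 6 bp
  [145,153): 8 bp
  [153,171): 18 bp
  [171,184): 13 bp
  [184,190): 6 bp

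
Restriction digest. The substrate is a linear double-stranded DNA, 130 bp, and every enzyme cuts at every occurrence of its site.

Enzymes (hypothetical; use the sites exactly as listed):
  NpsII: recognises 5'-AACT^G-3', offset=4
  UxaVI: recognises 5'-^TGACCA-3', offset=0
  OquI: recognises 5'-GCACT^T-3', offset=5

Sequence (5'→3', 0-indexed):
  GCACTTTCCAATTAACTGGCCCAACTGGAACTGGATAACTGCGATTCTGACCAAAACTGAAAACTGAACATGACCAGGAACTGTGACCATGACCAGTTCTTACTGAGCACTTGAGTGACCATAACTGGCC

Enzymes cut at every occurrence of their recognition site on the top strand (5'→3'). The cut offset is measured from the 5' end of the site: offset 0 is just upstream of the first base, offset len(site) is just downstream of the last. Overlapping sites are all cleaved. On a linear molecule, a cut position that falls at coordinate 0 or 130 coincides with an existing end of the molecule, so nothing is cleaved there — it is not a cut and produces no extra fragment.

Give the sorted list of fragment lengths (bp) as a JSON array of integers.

Scan for sites:
  NpsII (AACTG, off=4): starts [13, 22, 28, 36, 54, 61, 78, 122] → cuts [17, 26, 32, 40, 58, 65, 82, 126]
  UxaVI (TGACCA, off=0): starts [47, 70, 83, 89, 115] → cuts [47, 70, 83, 89, 115]
  OquI (GCACTT, off=5): starts [0, 106] → cuts [5, 111]

All cut coordinates (distinct, sorted): [5, 17, 26, 32, 40, 47, 58, 65, 70, 82, 83, 89, 111, 115, 126]

Fragments:
  [0,5): 5 bp
  [5,17): 12 bp
  [17,26): 9 bp
  [26,32): 6 bp
  [32,40): 8 bp
  [40,47): 7 bp
  [47,58): 11 bp
  [58,65): 7 bp
  [65,70): 5 bp
  [70,82): 12 bp
  [82,83): 1 bp
  [83,89): 6 bp
  [89,111): 22 bp
  [111,115): 4 bp
  [115,126): 11 bp
  [126,130): 4 bp

[1,4,4,5,5,6,6,7,7,8,9,11,11,12,12,22]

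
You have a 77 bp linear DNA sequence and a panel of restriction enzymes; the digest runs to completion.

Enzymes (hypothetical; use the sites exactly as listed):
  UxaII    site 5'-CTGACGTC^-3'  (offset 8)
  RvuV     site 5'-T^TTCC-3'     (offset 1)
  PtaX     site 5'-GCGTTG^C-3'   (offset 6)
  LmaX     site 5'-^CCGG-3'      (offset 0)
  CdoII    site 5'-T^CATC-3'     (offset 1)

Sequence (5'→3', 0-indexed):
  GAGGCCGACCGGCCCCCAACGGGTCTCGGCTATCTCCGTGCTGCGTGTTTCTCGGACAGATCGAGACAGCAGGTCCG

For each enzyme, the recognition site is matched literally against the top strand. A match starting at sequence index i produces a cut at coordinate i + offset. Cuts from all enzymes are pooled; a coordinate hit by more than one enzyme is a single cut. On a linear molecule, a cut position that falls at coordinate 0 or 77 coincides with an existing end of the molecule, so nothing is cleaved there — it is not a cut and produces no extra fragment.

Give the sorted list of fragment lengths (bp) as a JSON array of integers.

Site scan:
  UxaII (CTGACGTC, off=8): no sites
  RvuV (TTTCC, off=1): no sites
  PtaX (GCGTTGC, off=6): no sites
  LmaX CCGG/0: at [8] ⇒ [8]
  CdoII (TCATC, off=1): no sites

All cut coordinates (distinct, sorted): [8]

Fragment lengths:
  [0,8): 8 bp
  [8,77): 69 bp

[8,69]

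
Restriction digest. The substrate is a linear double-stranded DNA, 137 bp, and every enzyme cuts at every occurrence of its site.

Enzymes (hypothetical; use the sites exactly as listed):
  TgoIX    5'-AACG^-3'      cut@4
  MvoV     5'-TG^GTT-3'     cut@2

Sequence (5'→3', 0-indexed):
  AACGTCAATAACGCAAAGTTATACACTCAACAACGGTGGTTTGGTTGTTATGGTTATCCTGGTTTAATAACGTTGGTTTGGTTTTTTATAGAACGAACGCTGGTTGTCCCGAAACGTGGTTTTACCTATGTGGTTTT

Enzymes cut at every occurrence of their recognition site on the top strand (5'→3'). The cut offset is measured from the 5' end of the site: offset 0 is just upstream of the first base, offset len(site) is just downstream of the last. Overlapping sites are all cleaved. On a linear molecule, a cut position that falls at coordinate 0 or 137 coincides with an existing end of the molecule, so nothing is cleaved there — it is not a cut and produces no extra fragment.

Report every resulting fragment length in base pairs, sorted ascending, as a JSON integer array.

Per-enzyme occurrences:
  TgoIX (AACG, off=4): starts [0, 9, 31, 68, 91, 95, 112] → cuts [4, 13, 35, 72, 95, 99, 116]
  MvoV (TGGTT, off=2): starts [36, 41, 50, 59, 73, 78, 100, 116, 130] → cuts [38, 43, 52, 61, 75, 80, 102, 118, 132]

Pooled cuts: [4, 13, 35, 38, 43, 52, 61, 72, 75, 80, 95, 99, 102, 116, 118, 132]

Fragments:
  [0,4): 4 bp
  [4,13): 9 bp
  [13,35): 22 bp
  [35,38): 3 bp
  [38,43): 5 bp
  [43,52): 9 bp
  [52,61): 9 bp
  [61,72): 11 bp
  [72,75): 3 bp
  [75,80): 5 bp
  [80,95): 15 bp
  [95,99): 4 bp
  [99,102): 3 bp
  [102,116): 14 bp
  [116,118): 2 bp
  [118,132): 14 bp
  [132,137): 5 bp

[2,3,3,3,4,4,5,5,5,9,9,9,11,14,14,15,22]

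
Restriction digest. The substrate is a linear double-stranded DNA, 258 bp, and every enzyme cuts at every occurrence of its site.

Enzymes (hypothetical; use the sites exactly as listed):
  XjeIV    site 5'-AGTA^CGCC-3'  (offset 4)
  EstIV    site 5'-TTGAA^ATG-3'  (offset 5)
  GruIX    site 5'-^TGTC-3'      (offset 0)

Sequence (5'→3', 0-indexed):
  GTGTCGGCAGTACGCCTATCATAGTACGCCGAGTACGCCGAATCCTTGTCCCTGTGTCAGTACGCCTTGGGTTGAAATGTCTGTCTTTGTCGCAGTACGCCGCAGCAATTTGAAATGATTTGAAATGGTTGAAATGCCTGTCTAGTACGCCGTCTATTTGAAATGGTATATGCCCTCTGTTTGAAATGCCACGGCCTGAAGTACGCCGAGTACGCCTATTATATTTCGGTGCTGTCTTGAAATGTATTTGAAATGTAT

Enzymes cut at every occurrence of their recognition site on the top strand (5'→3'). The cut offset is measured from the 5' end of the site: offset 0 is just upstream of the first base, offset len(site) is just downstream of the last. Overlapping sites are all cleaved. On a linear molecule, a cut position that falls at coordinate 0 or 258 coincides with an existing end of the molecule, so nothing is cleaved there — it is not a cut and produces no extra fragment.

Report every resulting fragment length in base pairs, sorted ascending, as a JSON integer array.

[1,1,4,5,6,6,8,8,9,9,9,9,9,10,10,11,11,11,14,14,15,17,18,20,23]

Per-enzyme occurrences:
  XjeIV AGTACGCC/4: at [8, 22, 31, 58, 93, 143, 199, 208] ⇒ [12, 26, 35, 62, 97, 147, 203, 212]
  EstIV TTGAAATG/5: at [71, 109, 119, 128, 157, 180, 236, 247] ⇒ [76, 114, 124, 133, 162, 185, 241, 252]
  GruIX TGTC/0: at [1, 46, 54, 77, 81, 87, 138, 232] ⇒ [1, 46, 54, 77, 81, 87, 138, 232]

Pooled cuts: [1, 12, 26, 35, 46, 54, 62, 76, 77, 81, 87, 97, 114, 124, 133, 138, 147, 162, 185, 203, 212, 232, 241, 252]

Fragment lengths:
  [0,1): 1 bp
  [1,12): 11 bp
  [12,26): 14 bp
  [26,35): 9 bp
  [35,46): 11 bp
  [46,54): 8 bp
  [54,62): 8 bp
  [62,76): 14 bp
  [76,77): 1 bp
  [77,81): 4 bp
  [81,87): 6 bp
  [87,97): 10 bp
  [97,114): 17 bp
  [114,124): 10 bp
  [124,133): 9 bp
  [133,138): 5 bp
  [138,147): 9 bp
  [147,162): 15 bp
  [162,185): 23 bp
  [185,203): 18 bp
  [203,212): 9 bp
  [212,232): 20 bp
  [232,241): 9 bp
  [241,252): 11 bp
  [252,258): 6 bp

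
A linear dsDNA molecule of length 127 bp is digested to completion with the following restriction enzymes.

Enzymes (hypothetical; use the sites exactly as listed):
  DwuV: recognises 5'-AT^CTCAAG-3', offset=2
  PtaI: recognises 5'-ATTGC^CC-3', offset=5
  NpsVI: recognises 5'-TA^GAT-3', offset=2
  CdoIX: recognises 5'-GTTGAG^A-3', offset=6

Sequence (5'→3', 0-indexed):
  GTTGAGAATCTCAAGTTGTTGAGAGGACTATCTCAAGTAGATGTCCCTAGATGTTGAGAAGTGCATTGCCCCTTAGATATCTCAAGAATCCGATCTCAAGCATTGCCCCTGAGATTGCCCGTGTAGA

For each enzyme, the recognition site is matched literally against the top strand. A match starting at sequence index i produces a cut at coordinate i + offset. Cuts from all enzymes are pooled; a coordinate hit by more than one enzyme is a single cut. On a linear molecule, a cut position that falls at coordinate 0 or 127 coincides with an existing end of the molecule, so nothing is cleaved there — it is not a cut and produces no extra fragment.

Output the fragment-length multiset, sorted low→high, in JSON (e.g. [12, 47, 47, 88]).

[3,5,6,6,8,8,9,9,10,11,12,12,14,14]

Site scan:
  DwuV ATCTCAAG/2: at [7, 29, 78, 92] ⇒ [9, 31, 80, 94]
  PtaI ATTGCCC/5: at [64, 101, 113] ⇒ [69, 106, 118]
  NpsVI TAGAT/2: at [37, 47, 73] ⇒ [39, 49, 75]
  CdoIX GTTGAGA/6: at [0, 17, 52] ⇒ [6, 23, 58]

All cut coordinates (distinct, sorted): [6, 9, 23, 31, 39, 49, 58, 69, 75, 80, 94, 106, 118]

Fragments:
  [0,6): 6 bp
  [6,9): 3 bp
  [9,23): 14 bp
  [23,31): 8 bp
  [31,39): 8 bp
  [39,49): 10 bp
  [49,58): 9 bp
  [58,69): 11 bp
  [69,75): 6 bp
  [75,80): 5 bp
  [80,94): 14 bp
  [94,106): 12 bp
  [106,118): 12 bp
  [118,127): 9 bp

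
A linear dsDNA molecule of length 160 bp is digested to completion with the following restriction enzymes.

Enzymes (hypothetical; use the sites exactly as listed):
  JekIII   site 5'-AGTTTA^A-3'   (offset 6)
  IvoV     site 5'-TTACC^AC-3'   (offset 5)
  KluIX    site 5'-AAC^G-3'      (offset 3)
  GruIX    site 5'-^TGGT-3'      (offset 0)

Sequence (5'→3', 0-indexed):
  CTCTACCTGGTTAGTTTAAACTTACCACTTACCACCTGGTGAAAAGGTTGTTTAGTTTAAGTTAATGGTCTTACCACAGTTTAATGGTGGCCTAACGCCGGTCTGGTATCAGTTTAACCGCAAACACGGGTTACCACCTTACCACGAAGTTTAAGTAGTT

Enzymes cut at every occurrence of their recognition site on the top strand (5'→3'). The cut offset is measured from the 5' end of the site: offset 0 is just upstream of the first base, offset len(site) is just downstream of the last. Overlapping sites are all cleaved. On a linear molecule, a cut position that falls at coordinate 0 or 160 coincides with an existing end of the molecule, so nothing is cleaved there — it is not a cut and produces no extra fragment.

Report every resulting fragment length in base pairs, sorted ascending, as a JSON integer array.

[1,3,6,7,7,7,7,8,8,8,10,10,11,12,13,19,23]

Scan for sites:
  JekIII (AGTTTAA, off=6): starts [12, 53, 77, 110, 147] → cuts [18, 59, 83, 116, 153]
  IvoV (TTACCAC, off=5): starts [21, 28, 70, 130, 138] → cuts [26, 33, 75, 135, 143]
  KluIX (AACG, off=3): starts [93] → cuts [96]
  GruIX (TGGT, off=0): starts [7, 36, 65, 84, 103] → cuts [7, 36, 65, 84, 103]

All cut coordinates (distinct, sorted): [7, 18, 26, 33, 36, 59, 65, 75, 83, 84, 96, 103, 116, 135, 143, 153]

Fragment lengths:
  [0,7): 7 bp
  [7,18): 11 bp
  [18,26): 8 bp
  [26,33): 7 bp
  [33,36): 3 bp
  [36,59): 23 bp
  [59,65): 6 bp
  [65,75): 10 bp
  [75,83): 8 bp
  [83,84): 1 bp
  [84,96): 12 bp
  [96,103): 7 bp
  [103,116): 13 bp
  [116,135): 19 bp
  [135,143): 8 bp
  [143,153): 10 bp
  [153,160): 7 bp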